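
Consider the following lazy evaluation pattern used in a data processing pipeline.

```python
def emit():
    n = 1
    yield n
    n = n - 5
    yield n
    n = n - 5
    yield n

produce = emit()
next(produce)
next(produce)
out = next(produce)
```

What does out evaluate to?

Step 1: Trace through generator execution:
  Yield 1: n starts at 1, yield 1
  Yield 2: n = 1 - 5 = -4, yield -4
  Yield 3: n = -4 - 5 = -9, yield -9
Step 2: First next() gets 1, second next() gets the second value, third next() yields -9.
Therefore out = -9.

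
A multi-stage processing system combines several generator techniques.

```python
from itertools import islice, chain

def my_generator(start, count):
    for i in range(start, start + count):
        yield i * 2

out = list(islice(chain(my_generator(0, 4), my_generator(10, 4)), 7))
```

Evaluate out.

Step 1: my_generator(0, 4) yields [0, 2, 4, 6].
Step 2: my_generator(10, 4) yields [20, 22, 24, 26].
Step 3: chain concatenates: [0, 2, 4, 6, 20, 22, 24, 26].
Step 4: islice takes first 7: [0, 2, 4, 6, 20, 22, 24].
Therefore out = [0, 2, 4, 6, 20, 22, 24].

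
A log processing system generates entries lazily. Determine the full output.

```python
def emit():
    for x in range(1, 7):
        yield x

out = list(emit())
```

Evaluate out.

Step 1: The generator yields each value from range(1, 7).
Step 2: list() consumes all yields: [1, 2, 3, 4, 5, 6].
Therefore out = [1, 2, 3, 4, 5, 6].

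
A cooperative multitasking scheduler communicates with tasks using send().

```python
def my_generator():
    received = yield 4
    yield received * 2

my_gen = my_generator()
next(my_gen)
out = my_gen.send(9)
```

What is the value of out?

Step 1: next(my_gen) advances to first yield, producing 4.
Step 2: send(9) resumes, received = 9.
Step 3: yield received * 2 = 9 * 2 = 18.
Therefore out = 18.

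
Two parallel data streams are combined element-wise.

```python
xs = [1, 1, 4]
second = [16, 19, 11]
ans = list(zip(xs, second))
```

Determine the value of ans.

Step 1: zip pairs elements at same index:
  Index 0: (1, 16)
  Index 1: (1, 19)
  Index 2: (4, 11)
Therefore ans = [(1, 16), (1, 19), (4, 11)].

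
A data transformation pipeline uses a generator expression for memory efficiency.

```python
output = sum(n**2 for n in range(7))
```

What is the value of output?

Step 1: Compute n**2 for each n in range(7):
  n=0: 0**2 = 0
  n=1: 1**2 = 1
  n=2: 2**2 = 4
  n=3: 3**2 = 9
  n=4: 4**2 = 16
  n=5: 5**2 = 25
  n=6: 6**2 = 36
Step 2: sum = 0 + 1 + 4 + 9 + 16 + 25 + 36 = 91.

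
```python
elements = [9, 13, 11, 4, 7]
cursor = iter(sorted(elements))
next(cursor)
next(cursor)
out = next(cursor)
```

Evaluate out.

Step 1: sorted([9, 13, 11, 4, 7]) = [4, 7, 9, 11, 13].
Step 2: Create iterator and skip 2 elements.
Step 3: next() returns 9.
Therefore out = 9.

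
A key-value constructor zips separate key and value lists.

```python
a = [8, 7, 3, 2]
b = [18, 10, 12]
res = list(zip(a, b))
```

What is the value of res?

Step 1: zip stops at shortest (len(a)=4, len(b)=3):
  Index 0: (8, 18)
  Index 1: (7, 10)
  Index 2: (3, 12)
Step 2: Last element of a (2) has no pair, dropped.
Therefore res = [(8, 18), (7, 10), (3, 12)].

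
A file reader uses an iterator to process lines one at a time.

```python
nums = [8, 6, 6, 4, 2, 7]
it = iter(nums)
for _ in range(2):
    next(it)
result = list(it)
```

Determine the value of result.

Step 1: Create iterator over [8, 6, 6, 4, 2, 7].
Step 2: Advance 2 positions (consuming [8, 6]).
Step 3: list() collects remaining elements: [6, 4, 2, 7].
Therefore result = [6, 4, 2, 7].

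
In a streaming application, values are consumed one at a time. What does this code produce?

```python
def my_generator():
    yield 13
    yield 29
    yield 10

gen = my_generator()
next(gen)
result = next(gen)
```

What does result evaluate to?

Step 1: my_generator() creates a generator.
Step 2: next(gen) yields 13 (consumed and discarded).
Step 3: next(gen) yields 29, assigned to result.
Therefore result = 29.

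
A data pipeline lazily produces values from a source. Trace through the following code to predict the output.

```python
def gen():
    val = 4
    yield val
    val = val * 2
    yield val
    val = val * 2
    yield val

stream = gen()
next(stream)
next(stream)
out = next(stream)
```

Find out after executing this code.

Step 1: Trace through generator execution:
  Yield 1: val starts at 4, yield 4
  Yield 2: val = 4 * 2 = 8, yield 8
  Yield 3: val = 8 * 2 = 16, yield 16
Step 2: First next() gets 4, second next() gets the second value, third next() yields 16.
Therefore out = 16.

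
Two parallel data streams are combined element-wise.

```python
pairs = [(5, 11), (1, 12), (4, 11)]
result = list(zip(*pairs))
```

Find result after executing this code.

Step 1: zip(*pairs) transposes: unzips [(5, 11), (1, 12), (4, 11)] into separate sequences.
Step 2: First elements: (5, 1, 4), second elements: (11, 12, 11).
Therefore result = [(5, 1, 4), (11, 12, 11)].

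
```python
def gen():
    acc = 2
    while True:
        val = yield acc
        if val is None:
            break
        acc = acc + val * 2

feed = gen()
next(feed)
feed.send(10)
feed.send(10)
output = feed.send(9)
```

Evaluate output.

Step 1: next() -> yield acc=2.
Step 2: send(10) -> val=10, acc = 2 + 10*2 = 22, yield 22.
Step 3: send(10) -> val=10, acc = 22 + 10*2 = 42, yield 42.
Step 4: send(9) -> val=9, acc = 42 + 9*2 = 60, yield 60.
Therefore output = 60.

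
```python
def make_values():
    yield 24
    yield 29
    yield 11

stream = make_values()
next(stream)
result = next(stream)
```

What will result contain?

Step 1: make_values() creates a generator.
Step 2: next(stream) yields 24 (consumed and discarded).
Step 3: next(stream) yields 29, assigned to result.
Therefore result = 29.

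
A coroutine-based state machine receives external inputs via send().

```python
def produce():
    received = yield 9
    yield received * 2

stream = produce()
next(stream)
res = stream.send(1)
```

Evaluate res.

Step 1: next(stream) advances to first yield, producing 9.
Step 2: send(1) resumes, received = 1.
Step 3: yield received * 2 = 1 * 2 = 2.
Therefore res = 2.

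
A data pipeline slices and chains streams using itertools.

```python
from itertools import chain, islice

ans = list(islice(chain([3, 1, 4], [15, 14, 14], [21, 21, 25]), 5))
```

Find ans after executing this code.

Step 1: chain([3, 1, 4], [15, 14, 14], [21, 21, 25]) = [3, 1, 4, 15, 14, 14, 21, 21, 25].
Step 2: islice takes first 5 elements: [3, 1, 4, 15, 14].
Therefore ans = [3, 1, 4, 15, 14].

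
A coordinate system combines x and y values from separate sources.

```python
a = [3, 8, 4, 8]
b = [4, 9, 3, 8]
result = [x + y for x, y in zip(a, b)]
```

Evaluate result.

Step 1: Add corresponding elements:
  3 + 4 = 7
  8 + 9 = 17
  4 + 3 = 7
  8 + 8 = 16
Therefore result = [7, 17, 7, 16].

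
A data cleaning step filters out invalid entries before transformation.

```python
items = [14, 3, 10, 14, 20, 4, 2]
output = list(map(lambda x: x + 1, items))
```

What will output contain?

Step 1: Apply lambda x: x + 1 to each element:
  14 -> 15
  3 -> 4
  10 -> 11
  14 -> 15
  20 -> 21
  4 -> 5
  2 -> 3
Therefore output = [15, 4, 11, 15, 21, 5, 3].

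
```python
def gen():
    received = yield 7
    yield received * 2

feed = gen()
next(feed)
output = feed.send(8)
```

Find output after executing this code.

Step 1: next(feed) advances to first yield, producing 7.
Step 2: send(8) resumes, received = 8.
Step 3: yield received * 2 = 8 * 2 = 16.
Therefore output = 16.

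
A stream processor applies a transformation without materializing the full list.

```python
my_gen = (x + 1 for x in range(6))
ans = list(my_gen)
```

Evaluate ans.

Step 1: For each x in range(6), compute x+1:
  x=0: 0+1 = 1
  x=1: 1+1 = 2
  x=2: 2+1 = 3
  x=3: 3+1 = 4
  x=4: 4+1 = 5
  x=5: 5+1 = 6
Therefore ans = [1, 2, 3, 4, 5, 6].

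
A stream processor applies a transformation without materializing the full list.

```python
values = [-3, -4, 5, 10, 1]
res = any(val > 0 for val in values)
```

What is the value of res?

Step 1: Check val > 0 for each element in [-3, -4, 5, 10, 1]:
  -3 > 0: False
  -4 > 0: False
  5 > 0: True
  10 > 0: True
  1 > 0: True
Step 2: any() returns True.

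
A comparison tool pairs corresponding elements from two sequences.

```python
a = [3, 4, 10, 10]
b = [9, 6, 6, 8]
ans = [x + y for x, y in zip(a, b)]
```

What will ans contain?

Step 1: Add corresponding elements:
  3 + 9 = 12
  4 + 6 = 10
  10 + 6 = 16
  10 + 8 = 18
Therefore ans = [12, 10, 16, 18].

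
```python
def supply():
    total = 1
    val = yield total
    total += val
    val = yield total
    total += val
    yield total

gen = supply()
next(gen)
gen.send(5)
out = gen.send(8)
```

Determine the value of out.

Step 1: next() -> yield total=1.
Step 2: send(5) -> val=5, total = 1+5 = 6, yield 6.
Step 3: send(8) -> val=8, total = 6+8 = 14, yield 14.
Therefore out = 14.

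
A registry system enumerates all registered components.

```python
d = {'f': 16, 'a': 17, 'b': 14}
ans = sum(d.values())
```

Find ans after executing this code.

Step 1: d.values() = [16, 17, 14].
Step 2: sum = 47.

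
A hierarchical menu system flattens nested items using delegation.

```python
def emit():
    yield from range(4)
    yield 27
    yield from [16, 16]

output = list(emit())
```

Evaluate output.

Step 1: Trace yields in order:
  yield 0
  yield 1
  yield 2
  yield 3
  yield 27
  yield 16
  yield 16
Therefore output = [0, 1, 2, 3, 27, 16, 16].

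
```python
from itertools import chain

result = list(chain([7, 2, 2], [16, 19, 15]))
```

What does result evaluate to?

Step 1: chain() concatenates iterables: [7, 2, 2] + [16, 19, 15].
Therefore result = [7, 2, 2, 16, 19, 15].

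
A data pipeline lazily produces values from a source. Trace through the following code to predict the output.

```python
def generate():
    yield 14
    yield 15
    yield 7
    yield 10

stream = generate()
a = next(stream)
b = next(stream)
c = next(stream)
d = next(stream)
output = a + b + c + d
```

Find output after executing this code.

Step 1: Create generator and consume all values:
  a = next(stream) = 14
  b = next(stream) = 15
  c = next(stream) = 7
  d = next(stream) = 10
Step 2: output = 14 + 15 + 7 + 10 = 46.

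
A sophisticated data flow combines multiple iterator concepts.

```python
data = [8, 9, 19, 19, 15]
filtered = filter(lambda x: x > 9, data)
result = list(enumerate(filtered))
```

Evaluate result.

Step 1: Filter [8, 9, 19, 19, 15] for > 9: [19, 19, 15].
Step 2: enumerate re-indexes from 0: [(0, 19), (1, 19), (2, 15)].
Therefore result = [(0, 19), (1, 19), (2, 15)].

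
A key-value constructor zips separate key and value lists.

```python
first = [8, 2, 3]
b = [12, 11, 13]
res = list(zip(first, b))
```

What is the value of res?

Step 1: zip pairs elements at same index:
  Index 0: (8, 12)
  Index 1: (2, 11)
  Index 2: (3, 13)
Therefore res = [(8, 12), (2, 11), (3, 13)].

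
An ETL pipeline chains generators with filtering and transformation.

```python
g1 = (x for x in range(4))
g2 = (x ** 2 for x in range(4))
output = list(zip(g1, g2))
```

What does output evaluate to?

Step 1: g1 produces [0, 1, 2, 3].
Step 2: g2 produces [0, 1, 4, 9].
Step 3: zip pairs them: [(0, 0), (1, 1), (2, 4), (3, 9)].
Therefore output = [(0, 0), (1, 1), (2, 4), (3, 9)].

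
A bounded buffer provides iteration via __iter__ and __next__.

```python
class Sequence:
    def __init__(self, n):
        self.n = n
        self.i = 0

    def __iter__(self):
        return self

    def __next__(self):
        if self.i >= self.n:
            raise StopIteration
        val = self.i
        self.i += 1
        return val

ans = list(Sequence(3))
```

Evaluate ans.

Step 1: Sequence(3) creates an iterator counting 0 to 2.
Step 2: list() consumes all values: [0, 1, 2].
Therefore ans = [0, 1, 2].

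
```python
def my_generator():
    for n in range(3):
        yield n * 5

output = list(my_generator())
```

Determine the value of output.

Step 1: For each n in range(3), yield n * 5:
  n=0: yield 0 * 5 = 0
  n=1: yield 1 * 5 = 5
  n=2: yield 2 * 5 = 10
Therefore output = [0, 5, 10].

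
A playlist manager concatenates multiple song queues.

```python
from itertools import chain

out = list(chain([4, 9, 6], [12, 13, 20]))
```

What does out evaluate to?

Step 1: chain() concatenates iterables: [4, 9, 6] + [12, 13, 20].
Therefore out = [4, 9, 6, 12, 13, 20].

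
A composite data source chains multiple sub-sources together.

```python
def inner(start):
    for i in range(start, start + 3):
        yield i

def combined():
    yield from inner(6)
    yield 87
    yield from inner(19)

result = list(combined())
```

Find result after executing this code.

Step 1: combined() delegates to inner(6):
  yield 6
  yield 7
  yield 8
Step 2: yield 87
Step 3: Delegates to inner(19):
  yield 19
  yield 20
  yield 21
Therefore result = [6, 7, 8, 87, 19, 20, 21].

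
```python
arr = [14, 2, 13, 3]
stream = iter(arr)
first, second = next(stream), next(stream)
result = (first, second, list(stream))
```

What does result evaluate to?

Step 1: Create iterator over [14, 2, 13, 3].
Step 2: first = 14, second = 2.
Step 3: Remaining elements: [13, 3].
Therefore result = (14, 2, [13, 3]).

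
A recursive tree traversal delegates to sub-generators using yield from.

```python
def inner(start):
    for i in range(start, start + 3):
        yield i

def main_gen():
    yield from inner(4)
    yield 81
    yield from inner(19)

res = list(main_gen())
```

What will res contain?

Step 1: main_gen() delegates to inner(4):
  yield 4
  yield 5
  yield 6
Step 2: yield 81
Step 3: Delegates to inner(19):
  yield 19
  yield 20
  yield 21
Therefore res = [4, 5, 6, 81, 19, 20, 21].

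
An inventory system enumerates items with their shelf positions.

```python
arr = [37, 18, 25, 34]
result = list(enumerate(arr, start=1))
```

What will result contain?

Step 1: enumerate with start=1:
  (1, 37)
  (2, 18)
  (3, 25)
  (4, 34)
Therefore result = [(1, 37), (2, 18), (3, 25), (4, 34)].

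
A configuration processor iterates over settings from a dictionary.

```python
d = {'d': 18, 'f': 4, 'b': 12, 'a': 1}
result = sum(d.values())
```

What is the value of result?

Step 1: d.values() = [18, 4, 12, 1].
Step 2: sum = 35.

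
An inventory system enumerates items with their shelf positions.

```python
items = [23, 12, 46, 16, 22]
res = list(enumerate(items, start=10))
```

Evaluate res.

Step 1: enumerate with start=10:
  (10, 23)
  (11, 12)
  (12, 46)
  (13, 16)
  (14, 22)
Therefore res = [(10, 23), (11, 12), (12, 46), (13, 16), (14, 22)].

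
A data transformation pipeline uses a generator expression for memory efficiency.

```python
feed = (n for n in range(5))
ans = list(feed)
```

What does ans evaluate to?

Step 1: Generator expression iterates range(5): [0, 1, 2, 3, 4].
Step 2: list() collects all values.
Therefore ans = [0, 1, 2, 3, 4].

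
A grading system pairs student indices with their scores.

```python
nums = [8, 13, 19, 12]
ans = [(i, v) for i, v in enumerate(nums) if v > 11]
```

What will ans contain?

Step 1: Filter enumerate([8, 13, 19, 12]) keeping v > 11:
  (0, 8): 8 <= 11, excluded
  (1, 13): 13 > 11, included
  (2, 19): 19 > 11, included
  (3, 12): 12 > 11, included
Therefore ans = [(1, 13), (2, 19), (3, 12)].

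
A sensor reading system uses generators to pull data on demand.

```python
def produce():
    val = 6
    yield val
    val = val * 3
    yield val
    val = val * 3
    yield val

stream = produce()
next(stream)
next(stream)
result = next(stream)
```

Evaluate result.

Step 1: Trace through generator execution:
  Yield 1: val starts at 6, yield 6
  Yield 2: val = 6 * 3 = 18, yield 18
  Yield 3: val = 18 * 3 = 54, yield 54
Step 2: First next() gets 6, second next() gets the second value, third next() yields 54.
Therefore result = 54.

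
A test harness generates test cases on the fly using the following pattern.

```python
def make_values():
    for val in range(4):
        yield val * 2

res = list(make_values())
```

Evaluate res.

Step 1: For each val in range(4), yield val * 2:
  val=0: yield 0 * 2 = 0
  val=1: yield 1 * 2 = 2
  val=2: yield 2 * 2 = 4
  val=3: yield 3 * 2 = 6
Therefore res = [0, 2, 4, 6].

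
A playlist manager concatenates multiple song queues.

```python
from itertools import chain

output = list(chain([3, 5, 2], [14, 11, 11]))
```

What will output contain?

Step 1: chain() concatenates iterables: [3, 5, 2] + [14, 11, 11].
Therefore output = [3, 5, 2, 14, 11, 11].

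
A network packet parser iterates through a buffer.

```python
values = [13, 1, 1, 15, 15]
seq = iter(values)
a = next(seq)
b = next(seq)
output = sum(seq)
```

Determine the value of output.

Step 1: Create iterator over [13, 1, 1, 15, 15].
Step 2: a = next() = 13, b = next() = 1.
Step 3: sum() of remaining [1, 15, 15] = 31.
Therefore output = 31.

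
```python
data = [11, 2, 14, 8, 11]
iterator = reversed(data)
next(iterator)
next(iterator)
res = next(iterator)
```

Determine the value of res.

Step 1: reversed([11, 2, 14, 8, 11]) gives iterator: [11, 8, 14, 2, 11].
Step 2: First next() = 11, second next() = 8.
Step 3: Third next() = 14.
Therefore res = 14.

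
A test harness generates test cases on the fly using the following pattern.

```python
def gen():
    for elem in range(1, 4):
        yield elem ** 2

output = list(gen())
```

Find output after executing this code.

Step 1: For each elem in range(1, 4), yield elem**2:
  elem=1: yield 1**2 = 1
  elem=2: yield 2**2 = 4
  elem=3: yield 3**2 = 9
Therefore output = [1, 4, 9].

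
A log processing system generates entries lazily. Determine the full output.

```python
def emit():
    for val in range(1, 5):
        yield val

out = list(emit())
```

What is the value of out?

Step 1: The generator yields each value from range(1, 5).
Step 2: list() consumes all yields: [1, 2, 3, 4].
Therefore out = [1, 2, 3, 4].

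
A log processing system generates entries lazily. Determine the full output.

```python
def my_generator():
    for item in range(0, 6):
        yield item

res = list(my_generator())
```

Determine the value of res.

Step 1: The generator yields each value from range(0, 6).
Step 2: list() consumes all yields: [0, 1, 2, 3, 4, 5].
Therefore res = [0, 1, 2, 3, 4, 5].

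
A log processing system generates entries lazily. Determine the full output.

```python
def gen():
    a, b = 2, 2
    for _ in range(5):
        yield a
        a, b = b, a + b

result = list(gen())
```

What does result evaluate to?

Step 1: Fibonacci-like sequence starting with a=2, b=2:
  Iteration 1: yield a=2, then a,b = 2,4
  Iteration 2: yield a=2, then a,b = 4,6
  Iteration 3: yield a=4, then a,b = 6,10
  Iteration 4: yield a=6, then a,b = 10,16
  Iteration 5: yield a=10, then a,b = 16,26
Therefore result = [2, 2, 4, 6, 10].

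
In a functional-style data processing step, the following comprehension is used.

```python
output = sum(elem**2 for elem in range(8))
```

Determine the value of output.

Step 1: Compute elem**2 for each elem in range(8):
  elem=0: 0**2 = 0
  elem=1: 1**2 = 1
  elem=2: 2**2 = 4
  elem=3: 3**2 = 9
  elem=4: 4**2 = 16
  elem=5: 5**2 = 25
  elem=6: 6**2 = 36
  elem=7: 7**2 = 49
Step 2: sum = 0 + 1 + 4 + 9 + 16 + 25 + 36 + 49 = 140.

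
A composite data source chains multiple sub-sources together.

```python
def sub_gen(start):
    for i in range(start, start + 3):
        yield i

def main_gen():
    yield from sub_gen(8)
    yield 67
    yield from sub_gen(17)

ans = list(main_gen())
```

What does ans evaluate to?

Step 1: main_gen() delegates to sub_gen(8):
  yield 8
  yield 9
  yield 10
Step 2: yield 67
Step 3: Delegates to sub_gen(17):
  yield 17
  yield 18
  yield 19
Therefore ans = [8, 9, 10, 67, 17, 18, 19].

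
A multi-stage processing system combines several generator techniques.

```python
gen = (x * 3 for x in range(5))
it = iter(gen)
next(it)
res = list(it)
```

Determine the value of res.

Step 1: Generator produces [0, 3, 6, 9, 12].
Step 2: next(it) consumes first element (0).
Step 3: list(it) collects remaining: [3, 6, 9, 12].
Therefore res = [3, 6, 9, 12].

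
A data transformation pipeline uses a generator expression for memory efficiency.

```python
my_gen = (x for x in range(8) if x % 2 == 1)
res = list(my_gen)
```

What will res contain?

Step 1: Filter range(8) keeping only odd values:
  x=0: even, excluded
  x=1: odd, included
  x=2: even, excluded
  x=3: odd, included
  x=4: even, excluded
  x=5: odd, included
  x=6: even, excluded
  x=7: odd, included
Therefore res = [1, 3, 5, 7].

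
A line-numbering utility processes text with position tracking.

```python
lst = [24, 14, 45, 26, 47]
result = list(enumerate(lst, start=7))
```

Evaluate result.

Step 1: enumerate with start=7:
  (7, 24)
  (8, 14)
  (9, 45)
  (10, 26)
  (11, 47)
Therefore result = [(7, 24), (8, 14), (9, 45), (10, 26), (11, 47)].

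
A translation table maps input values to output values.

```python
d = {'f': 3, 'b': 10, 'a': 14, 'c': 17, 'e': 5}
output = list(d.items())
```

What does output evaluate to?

Step 1: d.items() returns (key, value) pairs in insertion order.
Therefore output = [('f', 3), ('b', 10), ('a', 14), ('c', 17), ('e', 5)].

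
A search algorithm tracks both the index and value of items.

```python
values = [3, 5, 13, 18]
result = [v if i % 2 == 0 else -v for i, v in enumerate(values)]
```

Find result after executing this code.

Step 1: For each (i, v), keep v if i is even, negate if odd:
  i=0 (even): keep 3
  i=1 (odd): negate to -5
  i=2 (even): keep 13
  i=3 (odd): negate to -18
Therefore result = [3, -5, 13, -18].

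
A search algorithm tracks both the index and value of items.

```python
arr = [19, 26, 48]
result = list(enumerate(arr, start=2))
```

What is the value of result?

Step 1: enumerate with start=2:
  (2, 19)
  (3, 26)
  (4, 48)
Therefore result = [(2, 19), (3, 26), (4, 48)].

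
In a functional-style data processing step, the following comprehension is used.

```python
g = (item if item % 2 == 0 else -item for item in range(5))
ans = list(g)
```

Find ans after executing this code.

Step 1: For each item in range(5), yield item if even, else -item:
  item=0: even, yield 0
  item=1: odd, yield -1
  item=2: even, yield 2
  item=3: odd, yield -3
  item=4: even, yield 4
Therefore ans = [0, -1, 2, -3, 4].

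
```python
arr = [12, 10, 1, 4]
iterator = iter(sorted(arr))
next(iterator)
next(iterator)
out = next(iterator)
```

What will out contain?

Step 1: sorted([12, 10, 1, 4]) = [1, 4, 10, 12].
Step 2: Create iterator and skip 2 elements.
Step 3: next() returns 10.
Therefore out = 10.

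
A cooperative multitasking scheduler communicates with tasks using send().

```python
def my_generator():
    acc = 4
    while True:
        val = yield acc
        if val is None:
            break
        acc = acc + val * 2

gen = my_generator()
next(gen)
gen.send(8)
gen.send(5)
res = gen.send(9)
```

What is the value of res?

Step 1: next() -> yield acc=4.
Step 2: send(8) -> val=8, acc = 4 + 8*2 = 20, yield 20.
Step 3: send(5) -> val=5, acc = 20 + 5*2 = 30, yield 30.
Step 4: send(9) -> val=9, acc = 30 + 9*2 = 48, yield 48.
Therefore res = 48.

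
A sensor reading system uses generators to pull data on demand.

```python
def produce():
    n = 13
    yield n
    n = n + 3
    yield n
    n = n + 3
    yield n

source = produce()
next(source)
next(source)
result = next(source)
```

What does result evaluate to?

Step 1: Trace through generator execution:
  Yield 1: n starts at 13, yield 13
  Yield 2: n = 13 + 3 = 16, yield 16
  Yield 3: n = 16 + 3 = 19, yield 19
Step 2: First next() gets 13, second next() gets the second value, third next() yields 19.
Therefore result = 19.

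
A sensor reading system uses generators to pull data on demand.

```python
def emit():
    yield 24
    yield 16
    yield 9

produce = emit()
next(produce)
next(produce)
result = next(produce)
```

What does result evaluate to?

Step 1: emit() creates a generator.
Step 2: next(produce) yields 24 (consumed and discarded).
Step 3: next(produce) yields 16 (consumed and discarded).
Step 4: next(produce) yields 9, assigned to result.
Therefore result = 9.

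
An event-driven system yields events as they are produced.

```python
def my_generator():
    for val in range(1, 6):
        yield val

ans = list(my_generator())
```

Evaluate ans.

Step 1: The generator yields each value from range(1, 6).
Step 2: list() consumes all yields: [1, 2, 3, 4, 5].
Therefore ans = [1, 2, 3, 4, 5].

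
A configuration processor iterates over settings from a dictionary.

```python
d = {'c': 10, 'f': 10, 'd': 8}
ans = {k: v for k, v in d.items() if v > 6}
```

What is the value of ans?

Step 1: Filter items where value > 6:
  'c': 10 > 6: kept
  'f': 10 > 6: kept
  'd': 8 > 6: kept
Therefore ans = {'c': 10, 'f': 10, 'd': 8}.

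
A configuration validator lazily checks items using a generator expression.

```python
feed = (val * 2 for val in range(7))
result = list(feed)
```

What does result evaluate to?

Step 1: For each val in range(7), compute val*2:
  val=0: 0*2 = 0
  val=1: 1*2 = 2
  val=2: 2*2 = 4
  val=3: 3*2 = 6
  val=4: 4*2 = 8
  val=5: 5*2 = 10
  val=6: 6*2 = 12
Therefore result = [0, 2, 4, 6, 8, 10, 12].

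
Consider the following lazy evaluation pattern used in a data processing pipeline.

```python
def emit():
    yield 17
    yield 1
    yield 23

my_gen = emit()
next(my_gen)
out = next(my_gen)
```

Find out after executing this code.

Step 1: emit() creates a generator.
Step 2: next(my_gen) yields 17 (consumed and discarded).
Step 3: next(my_gen) yields 1, assigned to out.
Therefore out = 1.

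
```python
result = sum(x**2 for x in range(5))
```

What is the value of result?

Step 1: Compute x**2 for each x in range(5):
  x=0: 0**2 = 0
  x=1: 1**2 = 1
  x=2: 2**2 = 4
  x=3: 3**2 = 9
  x=4: 4**2 = 16
Step 2: sum = 0 + 1 + 4 + 9 + 16 = 30.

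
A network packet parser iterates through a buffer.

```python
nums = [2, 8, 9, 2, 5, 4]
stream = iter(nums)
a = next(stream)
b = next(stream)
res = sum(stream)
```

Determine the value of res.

Step 1: Create iterator over [2, 8, 9, 2, 5, 4].
Step 2: a = next() = 2, b = next() = 8.
Step 3: sum() of remaining [9, 2, 5, 4] = 20.
Therefore res = 20.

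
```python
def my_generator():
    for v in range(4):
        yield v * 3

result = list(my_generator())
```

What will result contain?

Step 1: For each v in range(4), yield v * 3:
  v=0: yield 0 * 3 = 0
  v=1: yield 1 * 3 = 3
  v=2: yield 2 * 3 = 6
  v=3: yield 3 * 3 = 9
Therefore result = [0, 3, 6, 9].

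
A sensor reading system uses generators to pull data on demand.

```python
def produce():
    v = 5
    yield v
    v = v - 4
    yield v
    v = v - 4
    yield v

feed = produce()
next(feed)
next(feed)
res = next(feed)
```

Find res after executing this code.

Step 1: Trace through generator execution:
  Yield 1: v starts at 5, yield 5
  Yield 2: v = 5 - 4 = 1, yield 1
  Yield 3: v = 1 - 4 = -3, yield -3
Step 2: First next() gets 5, second next() gets the second value, third next() yields -3.
Therefore res = -3.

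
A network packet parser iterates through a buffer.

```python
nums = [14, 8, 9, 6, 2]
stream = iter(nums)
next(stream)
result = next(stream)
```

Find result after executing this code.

Step 1: Create iterator over [14, 8, 9, 6, 2].
Step 2: next() consumes 14.
Step 3: next() returns 8.
Therefore result = 8.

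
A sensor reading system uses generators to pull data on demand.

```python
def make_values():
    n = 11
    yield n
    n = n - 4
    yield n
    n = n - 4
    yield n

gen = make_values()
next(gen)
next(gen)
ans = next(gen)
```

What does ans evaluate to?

Step 1: Trace through generator execution:
  Yield 1: n starts at 11, yield 11
  Yield 2: n = 11 - 4 = 7, yield 7
  Yield 3: n = 7 - 4 = 3, yield 3
Step 2: First next() gets 11, second next() gets the second value, third next() yields 3.
Therefore ans = 3.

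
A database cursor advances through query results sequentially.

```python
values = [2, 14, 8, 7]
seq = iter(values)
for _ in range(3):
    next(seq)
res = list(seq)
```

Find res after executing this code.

Step 1: Create iterator over [2, 14, 8, 7].
Step 2: Advance 3 positions (consuming [2, 14, 8]).
Step 3: list() collects remaining elements: [7].
Therefore res = [7].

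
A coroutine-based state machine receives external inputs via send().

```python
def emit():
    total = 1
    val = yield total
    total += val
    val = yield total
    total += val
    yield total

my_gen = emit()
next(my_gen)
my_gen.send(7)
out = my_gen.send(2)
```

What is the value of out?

Step 1: next() -> yield total=1.
Step 2: send(7) -> val=7, total = 1+7 = 8, yield 8.
Step 3: send(2) -> val=2, total = 8+2 = 10, yield 10.
Therefore out = 10.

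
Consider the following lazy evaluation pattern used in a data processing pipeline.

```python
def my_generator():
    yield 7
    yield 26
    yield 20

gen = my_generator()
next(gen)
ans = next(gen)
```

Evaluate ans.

Step 1: my_generator() creates a generator.
Step 2: next(gen) yields 7 (consumed and discarded).
Step 3: next(gen) yields 26, assigned to ans.
Therefore ans = 26.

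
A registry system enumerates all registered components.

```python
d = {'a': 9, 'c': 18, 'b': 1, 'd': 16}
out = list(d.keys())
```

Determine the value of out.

Step 1: d.keys() returns the dictionary keys in insertion order.
Therefore out = ['a', 'c', 'b', 'd'].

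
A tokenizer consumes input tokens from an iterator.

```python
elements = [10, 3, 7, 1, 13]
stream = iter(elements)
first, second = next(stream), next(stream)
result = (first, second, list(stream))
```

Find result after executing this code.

Step 1: Create iterator over [10, 3, 7, 1, 13].
Step 2: first = 10, second = 3.
Step 3: Remaining elements: [7, 1, 13].
Therefore result = (10, 3, [7, 1, 13]).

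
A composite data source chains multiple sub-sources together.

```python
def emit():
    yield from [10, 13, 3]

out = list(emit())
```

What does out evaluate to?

Step 1: yield from delegates to the iterable, yielding each element.
Step 2: Collected values: [10, 13, 3].
Therefore out = [10, 13, 3].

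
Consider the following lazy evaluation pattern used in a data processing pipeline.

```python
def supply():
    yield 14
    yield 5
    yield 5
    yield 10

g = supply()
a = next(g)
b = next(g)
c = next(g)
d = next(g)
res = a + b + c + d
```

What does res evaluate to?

Step 1: Create generator and consume all values:
  a = next(g) = 14
  b = next(g) = 5
  c = next(g) = 5
  d = next(g) = 10
Step 2: res = 14 + 5 + 5 + 10 = 34.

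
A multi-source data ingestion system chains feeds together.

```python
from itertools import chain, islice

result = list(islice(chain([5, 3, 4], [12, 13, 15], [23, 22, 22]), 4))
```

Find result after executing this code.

Step 1: chain([5, 3, 4], [12, 13, 15], [23, 22, 22]) = [5, 3, 4, 12, 13, 15, 23, 22, 22].
Step 2: islice takes first 4 elements: [5, 3, 4, 12].
Therefore result = [5, 3, 4, 12].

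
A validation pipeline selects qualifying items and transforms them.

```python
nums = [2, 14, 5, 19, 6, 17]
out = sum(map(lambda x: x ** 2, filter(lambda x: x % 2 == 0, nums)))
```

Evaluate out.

Step 1: Filter even numbers from [2, 14, 5, 19, 6, 17]: [2, 14, 6]
Step 2: Square each: [4, 196, 36]
Step 3: Sum = 236.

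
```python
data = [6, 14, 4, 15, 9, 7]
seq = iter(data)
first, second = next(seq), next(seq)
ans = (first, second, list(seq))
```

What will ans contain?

Step 1: Create iterator over [6, 14, 4, 15, 9, 7].
Step 2: first = 6, second = 14.
Step 3: Remaining elements: [4, 15, 9, 7].
Therefore ans = (6, 14, [4, 15, 9, 7]).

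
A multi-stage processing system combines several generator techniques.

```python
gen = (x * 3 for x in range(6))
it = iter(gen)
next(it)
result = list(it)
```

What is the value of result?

Step 1: Generator produces [0, 3, 6, 9, 12, 15].
Step 2: next(it) consumes first element (0).
Step 3: list(it) collects remaining: [3, 6, 9, 12, 15].
Therefore result = [3, 6, 9, 12, 15].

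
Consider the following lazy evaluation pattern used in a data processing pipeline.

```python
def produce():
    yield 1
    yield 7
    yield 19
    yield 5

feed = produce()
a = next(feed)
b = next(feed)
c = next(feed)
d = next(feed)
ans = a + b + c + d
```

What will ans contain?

Step 1: Create generator and consume all values:
  a = next(feed) = 1
  b = next(feed) = 7
  c = next(feed) = 19
  d = next(feed) = 5
Step 2: ans = 1 + 7 + 19 + 5 = 32.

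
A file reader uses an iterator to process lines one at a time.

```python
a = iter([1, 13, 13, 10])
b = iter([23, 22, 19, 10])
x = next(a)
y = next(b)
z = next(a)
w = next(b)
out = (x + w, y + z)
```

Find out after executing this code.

Step 1: a iterates [1, 13, 13, 10], b iterates [23, 22, 19, 10].
Step 2: x = next(a) = 1, y = next(b) = 23.
Step 3: z = next(a) = 13, w = next(b) = 22.
Step 4: out = (1 + 22, 23 + 13) = (23, 36).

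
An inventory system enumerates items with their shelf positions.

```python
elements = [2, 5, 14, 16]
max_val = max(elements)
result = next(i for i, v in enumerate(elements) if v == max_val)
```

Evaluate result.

Step 1: max([2, 5, 14, 16]) = 16.
Step 2: Find first index where value == 16:
  Index 0: 2 != 16
  Index 1: 5 != 16
  Index 2: 14 != 16
  Index 3: 16 == 16, found!
Therefore result = 3.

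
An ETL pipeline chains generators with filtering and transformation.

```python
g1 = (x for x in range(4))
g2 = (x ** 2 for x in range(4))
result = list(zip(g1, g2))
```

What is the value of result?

Step 1: g1 produces [0, 1, 2, 3].
Step 2: g2 produces [0, 1, 4, 9].
Step 3: zip pairs them: [(0, 0), (1, 1), (2, 4), (3, 9)].
Therefore result = [(0, 0), (1, 1), (2, 4), (3, 9)].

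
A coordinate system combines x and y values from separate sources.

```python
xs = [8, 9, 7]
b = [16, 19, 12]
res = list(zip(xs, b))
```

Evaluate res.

Step 1: zip pairs elements at same index:
  Index 0: (8, 16)
  Index 1: (9, 19)
  Index 2: (7, 12)
Therefore res = [(8, 16), (9, 19), (7, 12)].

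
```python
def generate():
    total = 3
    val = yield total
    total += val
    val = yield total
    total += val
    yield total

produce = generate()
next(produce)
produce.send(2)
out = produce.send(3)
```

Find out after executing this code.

Step 1: next() -> yield total=3.
Step 2: send(2) -> val=2, total = 3+2 = 5, yield 5.
Step 3: send(3) -> val=3, total = 5+3 = 8, yield 8.
Therefore out = 8.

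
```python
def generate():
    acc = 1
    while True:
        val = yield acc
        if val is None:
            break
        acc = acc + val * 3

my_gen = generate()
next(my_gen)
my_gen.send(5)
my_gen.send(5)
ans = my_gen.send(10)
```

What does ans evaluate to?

Step 1: next() -> yield acc=1.
Step 2: send(5) -> val=5, acc = 1 + 5*3 = 16, yield 16.
Step 3: send(5) -> val=5, acc = 16 + 5*3 = 31, yield 31.
Step 4: send(10) -> val=10, acc = 31 + 10*3 = 61, yield 61.
Therefore ans = 61.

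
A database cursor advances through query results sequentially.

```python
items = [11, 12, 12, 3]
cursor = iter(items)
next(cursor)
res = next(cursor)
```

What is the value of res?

Step 1: Create iterator over [11, 12, 12, 3].
Step 2: next() consumes 11.
Step 3: next() returns 12.
Therefore res = 12.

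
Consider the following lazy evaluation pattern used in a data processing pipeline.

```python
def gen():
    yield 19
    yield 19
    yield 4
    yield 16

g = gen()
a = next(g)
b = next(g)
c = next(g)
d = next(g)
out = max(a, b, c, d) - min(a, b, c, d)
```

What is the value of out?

Step 1: Create generator and consume all values:
  a = next(g) = 19
  b = next(g) = 19
  c = next(g) = 4
  d = next(g) = 16
Step 2: max = 19, min = 4, out = 19 - 4 = 15.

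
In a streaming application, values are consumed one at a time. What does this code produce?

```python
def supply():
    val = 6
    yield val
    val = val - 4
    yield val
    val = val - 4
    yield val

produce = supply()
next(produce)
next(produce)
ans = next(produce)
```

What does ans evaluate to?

Step 1: Trace through generator execution:
  Yield 1: val starts at 6, yield 6
  Yield 2: val = 6 - 4 = 2, yield 2
  Yield 3: val = 2 - 4 = -2, yield -2
Step 2: First next() gets 6, second next() gets the second value, third next() yields -2.
Therefore ans = -2.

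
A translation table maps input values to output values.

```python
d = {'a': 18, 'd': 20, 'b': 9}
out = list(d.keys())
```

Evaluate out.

Step 1: d.keys() returns the dictionary keys in insertion order.
Therefore out = ['a', 'd', 'b'].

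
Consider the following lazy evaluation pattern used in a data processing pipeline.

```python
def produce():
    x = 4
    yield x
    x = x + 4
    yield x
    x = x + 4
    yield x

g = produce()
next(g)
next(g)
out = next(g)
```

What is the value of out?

Step 1: Trace through generator execution:
  Yield 1: x starts at 4, yield 4
  Yield 2: x = 4 + 4 = 8, yield 8
  Yield 3: x = 8 + 4 = 12, yield 12
Step 2: First next() gets 4, second next() gets the second value, third next() yields 12.
Therefore out = 12.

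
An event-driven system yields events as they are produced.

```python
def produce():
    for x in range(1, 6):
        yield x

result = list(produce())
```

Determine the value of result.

Step 1: The generator yields each value from range(1, 6).
Step 2: list() consumes all yields: [1, 2, 3, 4, 5].
Therefore result = [1, 2, 3, 4, 5].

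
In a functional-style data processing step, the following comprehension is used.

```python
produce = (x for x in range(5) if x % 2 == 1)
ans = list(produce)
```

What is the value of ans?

Step 1: Filter range(5) keeping only odd values:
  x=0: even, excluded
  x=1: odd, included
  x=2: even, excluded
  x=3: odd, included
  x=4: even, excluded
Therefore ans = [1, 3].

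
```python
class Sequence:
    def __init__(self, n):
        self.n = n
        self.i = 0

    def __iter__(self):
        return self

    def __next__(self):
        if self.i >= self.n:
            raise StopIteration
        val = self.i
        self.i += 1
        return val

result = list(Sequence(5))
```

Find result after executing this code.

Step 1: Sequence(5) creates an iterator counting 0 to 4.
Step 2: list() consumes all values: [0, 1, 2, 3, 4].
Therefore result = [0, 1, 2, 3, 4].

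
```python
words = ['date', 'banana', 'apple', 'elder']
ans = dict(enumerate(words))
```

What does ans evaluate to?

Step 1: enumerate pairs indices with words:
  0 -> 'date'
  1 -> 'banana'
  2 -> 'apple'
  3 -> 'elder'
Therefore ans = {0: 'date', 1: 'banana', 2: 'apple', 3: 'elder'}.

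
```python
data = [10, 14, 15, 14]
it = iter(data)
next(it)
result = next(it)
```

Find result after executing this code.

Step 1: Create iterator over [10, 14, 15, 14].
Step 2: next() consumes 10.
Step 3: next() returns 14.
Therefore result = 14.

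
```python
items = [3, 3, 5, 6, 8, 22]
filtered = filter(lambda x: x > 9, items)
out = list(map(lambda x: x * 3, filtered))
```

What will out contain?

Step 1: Filter items for elements > 9:
  3: removed
  3: removed
  5: removed
  6: removed
  8: removed
  22: kept
Step 2: Map x * 3 on filtered [22]:
  22 -> 66
Therefore out = [66].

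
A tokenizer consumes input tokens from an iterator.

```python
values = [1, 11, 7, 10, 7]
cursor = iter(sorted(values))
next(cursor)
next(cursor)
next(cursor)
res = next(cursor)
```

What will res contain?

Step 1: sorted([1, 11, 7, 10, 7]) = [1, 7, 7, 10, 11].
Step 2: Create iterator and skip 3 elements.
Step 3: next() returns 10.
Therefore res = 10.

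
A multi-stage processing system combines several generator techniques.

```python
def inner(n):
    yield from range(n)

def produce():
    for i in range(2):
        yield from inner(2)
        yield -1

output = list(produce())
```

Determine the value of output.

Step 1: For each i in range(2):
  i=0: yield from inner(2) -> [0, 1], then yield -1
  i=1: yield from inner(2) -> [0, 1], then yield -1
Therefore output = [0, 1, -1, 0, 1, -1].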